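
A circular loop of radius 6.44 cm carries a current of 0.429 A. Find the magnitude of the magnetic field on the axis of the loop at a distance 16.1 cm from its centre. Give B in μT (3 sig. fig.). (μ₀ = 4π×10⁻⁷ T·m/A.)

On the axis of a circular loop, B = μ₀IR² / [2(R²+z²)^(3/2)].
R² + z² = (0.0644)² + (0.161)² = 0.03007 m², and (R²+z²)^(3/2) = 5.21×10⁻³ m³.
B = (4π×10⁻⁷ × 0.429 × 0.004147) / (2 × 5.21×10⁻³) = 2.14×10⁻⁷ T.

B ≈ 0.214 μT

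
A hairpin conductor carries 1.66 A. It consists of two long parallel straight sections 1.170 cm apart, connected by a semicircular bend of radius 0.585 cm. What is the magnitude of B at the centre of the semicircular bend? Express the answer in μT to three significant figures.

The semicircular arc contributes B_arc = μ₀I·π/(4πR) = μ₀I/(4R) = 8.91×10⁻⁵ T.
Each semi-infinite lead is at perpendicular distance R = 0.00585 m from the centre, with the perpendicular foot at its near end, so it contributes μ₀I/(4πR); both point the same way, together 5.68×10⁻⁵ T.
Arc and leads all point the same direction: B = 8.91×10⁻⁵ + 5.68×10⁻⁵ = 1.46×10⁻⁴ T.

B ≈ 146 μT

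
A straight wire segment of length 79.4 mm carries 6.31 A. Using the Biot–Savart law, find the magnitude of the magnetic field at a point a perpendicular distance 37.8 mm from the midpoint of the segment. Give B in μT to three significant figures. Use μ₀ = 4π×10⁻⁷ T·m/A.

B ≈ 24.2 μT

For a finite straight segment, B = (μ₀I/4πd)(sinθ₁ + sinθ₂), where θ₁, θ₂ are the angles from the perpendicular to each end.
The perpendicular from the point meets the wire at its midpoint, so each end is L/2 = 0.0397 m away along the wire.
sinθ₁ = 0.0397/√(0.0397²+0.0378²) = 0.7242; sinθ₂ = 0.0397/√(0.0397²+0.0378²) = 0.7242.
B = (4π×10⁻⁷ × 6.31) / (4π × 0.0378) × (0.7242 + 0.7242) = 2.42×10⁻⁵ T.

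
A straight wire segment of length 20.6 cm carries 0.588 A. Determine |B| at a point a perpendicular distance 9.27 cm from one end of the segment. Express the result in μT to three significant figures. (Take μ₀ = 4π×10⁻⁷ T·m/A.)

For a finite straight segment, B = (μ₀I/4πd)(sinθ₁ + sinθ₂), where θ₁, θ₂ are the angles from the perpendicular to each end.
The perpendicular foot is at one end, so the two end-offsets along the wire are 0 and L = 0.206 m.
sinθ₁ = 0/√(0²+0.0927²) = 0.0000; sinθ₂ = 0.206/√(0.206²+0.0927²) = 0.9119.
B = (4π×10⁻⁷ × 0.588) / (4π × 0.0927) × (0.0000 + 0.9119) = 5.78×10⁻⁷ T.

B ≈ 0.578 μT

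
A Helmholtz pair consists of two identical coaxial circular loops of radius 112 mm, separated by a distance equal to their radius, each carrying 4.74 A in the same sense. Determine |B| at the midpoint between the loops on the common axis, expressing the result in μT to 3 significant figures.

B ≈ 38.1 μT

Each loop contributes B = μ₀IR²/[2(R²+z²)^(3/2)] on the axis, with z measured from that loop.
Loop 1 (z = 0.056 m): B₁ = 1.90×10⁻⁵ T. Loop 2 (z = 0.056 m): B₂ = 1.90×10⁻⁵ T.
The fields add: B = B₁ + B₂ = 3.81×10⁻⁵ T.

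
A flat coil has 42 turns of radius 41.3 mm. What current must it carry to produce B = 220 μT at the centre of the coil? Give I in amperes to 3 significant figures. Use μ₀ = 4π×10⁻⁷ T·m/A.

I ≈ 0.344 A

For an N-turn coil, B = Nμ₀I/(2R) with R = 0.0413 m, so I = 2RB/(Nμ₀) = 2 × 0.0413 × 2.20×10⁻⁴ / (42 × 4π×10⁻⁷) = 0.344 A.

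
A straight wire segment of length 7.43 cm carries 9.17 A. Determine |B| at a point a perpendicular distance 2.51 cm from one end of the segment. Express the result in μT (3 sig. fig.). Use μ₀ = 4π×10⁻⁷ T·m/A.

For a finite straight segment, B = (μ₀I/4πd)(sinθ₁ + sinθ₂), where θ₁, θ₂ are the angles from the perpendicular to each end.
The perpendicular foot is at one end, so the two end-offsets along the wire are 0 and L = 0.0743 m.
sinθ₁ = 0/√(0²+0.0251²) = 0.0000; sinθ₂ = 0.0743/√(0.0743²+0.0251²) = 0.9474.
B = (4π×10⁻⁷ × 9.17) / (4π × 0.0251) × (0.0000 + 0.9474) = 3.46×10⁻⁵ T.

B ≈ 34.6 μT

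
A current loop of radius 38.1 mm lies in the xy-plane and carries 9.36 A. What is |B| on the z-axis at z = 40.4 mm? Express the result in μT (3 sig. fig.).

On the axis of a circular loop, B = μ₀IR² / [2(R²+z²)^(3/2)].
R² + z² = (0.0381)² + (0.0404)² = 0.003084 m², and (R²+z²)^(3/2) = 1.71×10⁻⁴ m³.
B = (4π×10⁻⁷ × 9.36 × 0.001452) / (2 × 1.71×10⁻⁴) = 4.99×10⁻⁵ T.

B ≈ 49.9 μT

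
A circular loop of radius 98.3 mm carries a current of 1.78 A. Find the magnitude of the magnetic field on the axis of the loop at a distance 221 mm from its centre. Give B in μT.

B ≈ 0.764 μT

On the axis of a circular loop, B = μ₀IR² / [2(R²+z²)^(3/2)].
R² + z² = (0.0983)² + (0.221)² = 0.0585 m², and (R²+z²)^(3/2) = 1.42×10⁻² m³.
B = (4π×10⁻⁷ × 1.78 × 0.009663) / (2 × 1.42×10⁻²) = 7.64×10⁻⁷ T.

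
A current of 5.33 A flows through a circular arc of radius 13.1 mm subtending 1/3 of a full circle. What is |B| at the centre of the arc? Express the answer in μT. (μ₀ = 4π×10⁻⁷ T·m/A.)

B ≈ 85.2 μT

The Biot–Savart field of a circular arc at its centre is B = μ₀Iφ/(4πR), with φ = 2.094 rad.
B = (4π×10⁻⁷ × 5.33 × 2.094) / (4π × 0.0131) = 8.52×10⁻⁵ T.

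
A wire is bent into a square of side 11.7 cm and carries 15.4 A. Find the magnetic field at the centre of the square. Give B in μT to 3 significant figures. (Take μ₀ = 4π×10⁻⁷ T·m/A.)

B ≈ 149 μT

Each side is a finite straight segment at perpendicular distance d = a/(2 tan(π/4)) = 0.0585 m from the centre, with end-angles ±π/4.
One side contributes B₁ = (μ₀I/4πd)·2 sin(π/4) = 3.72×10⁻⁵ T.
All 4 sides add in the same direction: B = 4 × 3.72×10⁻⁵ = 1.49×10⁻⁴ T.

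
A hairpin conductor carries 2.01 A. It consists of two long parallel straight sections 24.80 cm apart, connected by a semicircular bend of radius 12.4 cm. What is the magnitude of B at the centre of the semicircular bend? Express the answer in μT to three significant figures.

B ≈ 8.33 μT

The semicircular arc contributes B_arc = μ₀I·π/(4πR) = μ₀I/(4R) = 5.09×10⁻⁶ T.
Each semi-infinite lead is at perpendicular distance R = 0.124 m from the centre, with the perpendicular foot at its near end, so it contributes μ₀I/(4πR); both point the same way, together 3.24×10⁻⁶ T.
Arc and leads all point the same direction: B = 5.09×10⁻⁶ + 3.24×10⁻⁶ = 8.33×10⁻⁶ T.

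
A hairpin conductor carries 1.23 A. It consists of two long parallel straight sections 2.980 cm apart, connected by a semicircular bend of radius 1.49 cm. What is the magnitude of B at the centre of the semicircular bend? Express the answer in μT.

B ≈ 42.4 μT

The semicircular arc contributes B_arc = μ₀I·π/(4πR) = μ₀I/(4R) = 2.59×10⁻⁵ T.
Each semi-infinite lead is at perpendicular distance R = 0.0149 m from the centre, with the perpendicular foot at its near end, so it contributes μ₀I/(4πR); both point the same way, together 1.65×10⁻⁵ T.
Arc and leads all point the same direction: B = 2.59×10⁻⁵ + 1.65×10⁻⁵ = 4.24×10⁻⁵ T.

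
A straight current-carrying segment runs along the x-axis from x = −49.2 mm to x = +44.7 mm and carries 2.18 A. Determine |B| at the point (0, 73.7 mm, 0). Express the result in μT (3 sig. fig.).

For a finite straight segment, B = (μ₀I/4πd)(sinθ₁ + sinθ₂), where θ₁, θ₂ are the angles from the perpendicular to each end.
The perpendicular distance is d = 0.0737 m; the end-offsets along the wire are a = 0.0492 m and b = 0.0447 m.
sinθ₁ = 0.0492/√(0.0492²+0.0737²) = 0.5552; sinθ₂ = 0.0447/√(0.0447²+0.0737²) = 0.5186.
B = (4π×10⁻⁷ × 2.18) / (4π × 0.0737) × (0.5552 + 0.5186) = 3.18×10⁻⁶ T.

B ≈ 3.18 μT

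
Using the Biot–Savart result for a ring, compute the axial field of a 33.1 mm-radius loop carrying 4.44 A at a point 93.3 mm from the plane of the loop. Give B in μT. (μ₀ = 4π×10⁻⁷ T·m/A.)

On the axis of a circular loop, B = μ₀IR² / [2(R²+z²)^(3/2)].
R² + z² = (0.0331)² + (0.0933)² = 0.0098 m², and (R²+z²)^(3/2) = 9.70×10⁻⁴ m³.
B = (4π×10⁻⁷ × 4.44 × 0.001096) / (2 × 9.70×10⁻⁴) = 3.15×10⁻⁶ T.

B ≈ 3.15 μT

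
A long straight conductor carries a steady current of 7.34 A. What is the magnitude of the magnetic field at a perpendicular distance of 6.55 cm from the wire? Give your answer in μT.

B ≈ 22.4 μT

For an infinitely long straight wire, B = μ₀I/(2πd).
B = (4π×10⁻⁷ × 7.34) / (2π × 0.0655) = 2.24×10⁻⁵ T.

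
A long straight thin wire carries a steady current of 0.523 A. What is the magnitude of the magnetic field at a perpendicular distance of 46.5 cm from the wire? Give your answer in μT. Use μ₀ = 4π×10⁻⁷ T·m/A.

B ≈ 0.225 μT

For an infinitely long straight wire, B = μ₀I/(2πd).
B = (4π×10⁻⁷ × 0.523) / (2π × 0.465) = 2.25×10⁻⁷ T.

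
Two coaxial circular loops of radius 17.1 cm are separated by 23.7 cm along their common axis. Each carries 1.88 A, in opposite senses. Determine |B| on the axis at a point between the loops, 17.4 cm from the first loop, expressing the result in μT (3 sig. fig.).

Each loop contributes B = μ₀IR²/[2(R²+z²)^(3/2)] on the axis, with z measured from that loop.
Loop 1 (z = 0.174 m): B₁ = 2.38×10⁻⁶ T. Loop 2 (z = 0.063 m): B₂ = 5.71×10⁻⁶ T.
The fields oppose: B = |B₁ − B₂| = 3.33×10⁻⁶ T.

B ≈ 3.33 μT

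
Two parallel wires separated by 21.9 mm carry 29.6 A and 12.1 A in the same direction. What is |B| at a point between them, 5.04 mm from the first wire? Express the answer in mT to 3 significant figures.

Each long wire gives B = μ₀I/(2πd). Distances are d₁ = 0.00504 m and d₂ = 0.01686 m.
B₁ = 1.17×10⁻³ T, B₂ = 1.44×10⁻⁴ T.
Between parallel currents the two contributions point in opposite directions, so they subtract. B = |B₁ − B₂| = |1.17×10⁻³ − 1.44×10⁻⁴| = 1.03×10⁻³ T.

B ≈ 1.03 mT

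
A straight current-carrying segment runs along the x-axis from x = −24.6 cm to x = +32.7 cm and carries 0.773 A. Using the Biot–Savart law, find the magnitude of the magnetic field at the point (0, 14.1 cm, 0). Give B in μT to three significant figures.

For a finite straight segment, B = (μ₀I/4πd)(sinθ₁ + sinθ₂), where θ₁, θ₂ are the angles from the perpendicular to each end.
The perpendicular distance is d = 0.141 m; the end-offsets along the wire are a = 0.246 m and b = 0.327 m.
sinθ₁ = 0.246/√(0.246²+0.141²) = 0.8676; sinθ₂ = 0.327/√(0.327²+0.141²) = 0.9183.
B = (4π×10⁻⁷ × 0.773) / (4π × 0.141) × (0.8676 + 0.9183) = 9.79×10⁻⁷ T.

B ≈ 0.979 μT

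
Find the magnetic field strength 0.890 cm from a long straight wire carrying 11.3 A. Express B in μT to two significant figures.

B ≈ 250 μT

For an infinitely long straight wire, B = μ₀I/(2πd).
B = (4π×10⁻⁷ × 11.3) / (2π × 0.0089) = 2.54×10⁻⁴ T.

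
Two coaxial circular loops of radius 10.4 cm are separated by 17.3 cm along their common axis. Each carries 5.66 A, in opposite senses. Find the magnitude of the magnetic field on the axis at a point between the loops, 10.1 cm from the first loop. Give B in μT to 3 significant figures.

Each loop contributes B = μ₀IR²/[2(R²+z²)^(3/2)] on the axis, with z measured from that loop.
Loop 1 (z = 0.101 m): B₁ = 1.26×10⁻⁵ T. Loop 2 (z = 0.072 m): B₂ = 1.90×10⁻⁵ T.
The fields oppose: B = |B₁ − B₂| = 6.38×10⁻⁶ T.

B ≈ 6.38 μT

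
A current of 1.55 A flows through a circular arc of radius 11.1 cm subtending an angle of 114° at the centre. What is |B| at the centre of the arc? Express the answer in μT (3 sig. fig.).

The Biot–Savart field of a circular arc at its centre is B = μ₀Iφ/(4πR), with φ = 1.99 rad.
B = (4π×10⁻⁷ × 1.55 × 1.99) / (4π × 0.111) = 2.78×10⁻⁶ T.

B ≈ 2.78 μT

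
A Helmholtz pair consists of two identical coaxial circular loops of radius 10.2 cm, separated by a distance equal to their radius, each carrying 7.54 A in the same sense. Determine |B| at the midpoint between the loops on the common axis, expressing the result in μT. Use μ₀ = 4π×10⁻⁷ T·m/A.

B ≈ 66.5 μT

Each loop contributes B = μ₀IR²/[2(R²+z²)^(3/2)] on the axis, with z measured from that loop.
Loop 1 (z = 0.051 m): B₁ = 3.32×10⁻⁵ T. Loop 2 (z = 0.051 m): B₂ = 3.32×10⁻⁵ T.
The fields add: B = B₁ + B₂ = 6.65×10⁻⁵ T.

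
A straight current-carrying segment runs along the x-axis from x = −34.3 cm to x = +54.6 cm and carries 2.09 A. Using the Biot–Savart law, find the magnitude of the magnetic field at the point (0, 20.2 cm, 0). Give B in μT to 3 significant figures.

For a finite straight segment, B = (μ₀I/4πd)(sinθ₁ + sinθ₂), where θ₁, θ₂ are the angles from the perpendicular to each end.
The perpendicular distance is d = 0.202 m; the end-offsets along the wire are a = 0.343 m and b = 0.546 m.
sinθ₁ = 0.343/√(0.343²+0.202²) = 0.8617; sinθ₂ = 0.546/√(0.546²+0.202²) = 0.9379.
B = (4π×10⁻⁷ × 2.09) / (4π × 0.202) × (0.8617 + 0.9379) = 1.86×10⁻⁶ T.

B ≈ 1.86 μT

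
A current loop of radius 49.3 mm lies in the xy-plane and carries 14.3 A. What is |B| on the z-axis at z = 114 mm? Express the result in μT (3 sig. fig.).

B ≈ 11.4 μT

On the axis of a circular loop, B = μ₀IR² / [2(R²+z²)^(3/2)].
R² + z² = (0.0493)² + (0.114)² = 0.01543 m², and (R²+z²)^(3/2) = 1.92×10⁻³ m³.
B = (4π×10⁻⁷ × 14.3 × 0.00243) / (2 × 1.92×10⁻³) = 1.14×10⁻⁵ T.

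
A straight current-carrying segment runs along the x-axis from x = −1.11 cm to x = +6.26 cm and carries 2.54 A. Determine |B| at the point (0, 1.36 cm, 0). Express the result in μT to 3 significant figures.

For a finite straight segment, B = (μ₀I/4πd)(sinθ₁ + sinθ₂), where θ₁, θ₂ are the angles from the perpendicular to each end.
The perpendicular distance is d = 0.0136 m; the end-offsets along the wire are a = 0.0111 m and b = 0.0626 m.
sinθ₁ = 0.0111/√(0.0111²+0.0136²) = 0.6323; sinθ₂ = 0.0626/√(0.0626²+0.0136²) = 0.9772.
B = (4π×10⁻⁷ × 2.54) / (4π × 0.0136) × (0.6323 + 0.9772) = 3.01×10⁻⁵ T.

B ≈ 30.1 μT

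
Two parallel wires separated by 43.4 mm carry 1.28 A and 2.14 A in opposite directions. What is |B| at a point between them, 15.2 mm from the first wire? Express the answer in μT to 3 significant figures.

Each long wire gives B = μ₀I/(2πd). Distances are d₁ = 0.0152 m and d₂ = 0.0282 m.
B₁ = 1.68×10⁻⁵ T, B₂ = 1.52×10⁻⁵ T.
Between antiparallel currents both contributions point the same way, so they add. B = B₁ + B₂ = 1.68×10⁻⁵ + 1.52×10⁻⁵ = 3.20×10⁻⁵ T.

B ≈ 32.0 μT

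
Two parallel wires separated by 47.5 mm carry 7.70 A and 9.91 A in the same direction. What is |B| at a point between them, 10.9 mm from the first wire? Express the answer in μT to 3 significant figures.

B ≈ 87.1 μT

Each long wire gives B = μ₀I/(2πd). Distances are d₁ = 0.0109 m and d₂ = 0.0366 m.
B₁ = 1.41×10⁻⁴ T, B₂ = 5.42×10⁻⁵ T.
Between parallel currents the two contributions point in opposite directions, so they subtract. B = |B₁ − B₂| = |1.41×10⁻⁴ − 5.42×10⁻⁵| = 8.71×10⁻⁵ T.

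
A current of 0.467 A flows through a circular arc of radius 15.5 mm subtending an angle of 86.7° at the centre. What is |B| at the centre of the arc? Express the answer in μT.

B ≈ 4.56 μT

The Biot–Savart field of a circular arc at its centre is B = μ₀Iφ/(4πR), with φ = 1.513 rad.
B = (4π×10⁻⁷ × 0.467 × 1.513) / (4π × 0.0155) = 4.56×10⁻⁶ T.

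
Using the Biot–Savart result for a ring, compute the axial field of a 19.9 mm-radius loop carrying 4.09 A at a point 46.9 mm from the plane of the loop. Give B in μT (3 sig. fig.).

B ≈ 7.70 μT

On the axis of a circular loop, B = μ₀IR² / [2(R²+z²)^(3/2)].
R² + z² = (0.0199)² + (0.0469)² = 0.002596 m², and (R²+z²)^(3/2) = 1.32×10⁻⁴ m³.
B = (4π×10⁻⁷ × 4.09 × 0.000396) / (2 × 1.32×10⁻⁴) = 7.70×10⁻⁶ T.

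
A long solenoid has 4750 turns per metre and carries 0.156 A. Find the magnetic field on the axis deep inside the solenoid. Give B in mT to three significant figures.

Inside a long solenoid, B = μ₀nI with n = 4750 turns/m.
B = 4π×10⁻⁷ × 4750 × 0.156 = 9.31×10⁻⁴ T.

B ≈ 0.931 mT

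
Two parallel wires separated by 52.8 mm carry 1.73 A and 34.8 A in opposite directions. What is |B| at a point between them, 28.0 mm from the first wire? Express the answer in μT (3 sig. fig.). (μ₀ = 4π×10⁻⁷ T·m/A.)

B ≈ 293 μT

Each long wire gives B = μ₀I/(2πd). Distances are d₁ = 0.028 m and d₂ = 0.0248 m.
B₁ = 1.24×10⁻⁵ T, B₂ = 2.81×10⁻⁴ T.
Between antiparallel currents both contributions point the same way, so they add. B = B₁ + B₂ = 1.24×10⁻⁵ + 2.81×10⁻⁴ = 2.93×10⁻⁴ T.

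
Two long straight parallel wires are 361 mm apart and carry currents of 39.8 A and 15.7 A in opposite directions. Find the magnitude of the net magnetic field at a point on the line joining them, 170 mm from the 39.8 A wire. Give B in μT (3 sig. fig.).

B ≈ 63.3 μT

Each long wire gives B = μ₀I/(2πd). Distances are d₁ = 0.17 m and d₂ = 0.191 m.
B₁ = 4.68×10⁻⁵ T, B₂ = 1.64×10⁻⁵ T.
Between antiparallel currents both contributions point the same way, so they add. B = B₁ + B₂ = 4.68×10⁻⁵ + 1.64×10⁻⁵ = 6.33×10⁻⁵ T.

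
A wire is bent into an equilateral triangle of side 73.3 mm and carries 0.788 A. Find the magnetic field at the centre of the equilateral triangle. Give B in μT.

Each side is a finite straight segment at perpendicular distance d = a/(2 tan(π/3)) = 0.02116 m from the centre, with end-angles ±π/3.
One side contributes B₁ = (μ₀I/4πd)·2 sin(π/3) = 6.45×10⁻⁶ T.
All 3 sides add in the same direction: B = 3 × 6.45×10⁻⁶ = 1.94×10⁻⁵ T.

B ≈ 19.4 μT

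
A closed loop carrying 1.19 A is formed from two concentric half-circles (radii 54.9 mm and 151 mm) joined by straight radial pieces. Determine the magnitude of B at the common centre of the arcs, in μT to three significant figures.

The radial connectors point toward the centre, so dl × r̂ = 0 and they contribute nothing.
Each semicircle gives μ₀I/(4R): inner arc 6.81×10⁻⁶ T, outer arc 2.48×10⁻⁶ T.
The two arcs carry current in opposite angular senses, so their fields oppose: B = |6.81×10⁻⁶ − 2.48×10⁻⁶| = 4.33×10⁻⁶ T.

B ≈ 4.33 μT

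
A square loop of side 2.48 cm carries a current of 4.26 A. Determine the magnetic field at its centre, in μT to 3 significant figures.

Each side is a finite straight segment at perpendicular distance d = a/(2 tan(π/4)) = 0.0124 m from the centre, with end-angles ±π/4.
One side contributes B₁ = (μ₀I/4πd)·2 sin(π/4) = 4.86×10⁻⁵ T.
All 4 sides add in the same direction: B = 4 × 4.86×10⁻⁵ = 1.94×10⁻⁴ T.

B ≈ 194 μT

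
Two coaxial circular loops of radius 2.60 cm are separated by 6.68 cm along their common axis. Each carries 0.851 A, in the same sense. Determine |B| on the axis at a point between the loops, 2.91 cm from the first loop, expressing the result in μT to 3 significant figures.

B ≈ 9.85 μT

Each loop contributes B = μ₀IR²/[2(R²+z²)^(3/2)] on the axis, with z measured from that loop.
Loop 1 (z = 0.0291 m): B₁ = 6.08×10⁻⁶ T. Loop 2 (z = 0.0377 m): B₂ = 3.76×10⁻⁶ T.
The fields add: B = B₁ + B₂ = 9.85×10⁻⁶ T.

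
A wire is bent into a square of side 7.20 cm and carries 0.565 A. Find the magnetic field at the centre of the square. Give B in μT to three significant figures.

Each side is a finite straight segment at perpendicular distance d = a/(2 tan(π/4)) = 0.036 m from the centre, with end-angles ±π/4.
One side contributes B₁ = (μ₀I/4πd)·2 sin(π/4) = 2.22×10⁻⁶ T.
All 4 sides add in the same direction: B = 4 × 2.22×10⁻⁶ = 8.88×10⁻⁶ T.

B ≈ 8.88 μT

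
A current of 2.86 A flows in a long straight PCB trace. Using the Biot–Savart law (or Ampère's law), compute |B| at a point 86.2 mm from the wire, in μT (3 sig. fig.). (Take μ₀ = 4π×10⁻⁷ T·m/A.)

B ≈ 6.64 μT

For an infinitely long straight wire, B = μ₀I/(2πd).
B = (4π×10⁻⁷ × 2.86) / (2π × 0.0862) = 6.64×10⁻⁶ T.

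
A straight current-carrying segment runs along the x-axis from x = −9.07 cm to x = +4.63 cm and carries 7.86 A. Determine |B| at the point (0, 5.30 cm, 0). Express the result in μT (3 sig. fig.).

For a finite straight segment, B = (μ₀I/4πd)(sinθ₁ + sinθ₂), where θ₁, θ₂ are the angles from the perpendicular to each end.
The perpendicular distance is d = 0.053 m; the end-offsets along the wire are a = 0.0907 m and b = 0.0463 m.
sinθ₁ = 0.0907/√(0.0907²+0.053²) = 0.8634; sinθ₂ = 0.0463/√(0.0463²+0.053²) = 0.6579.
B = (4π×10⁻⁷ × 7.86) / (4π × 0.053) × (0.8634 + 0.6579) = 2.26×10⁻⁵ T.

B ≈ 22.6 μT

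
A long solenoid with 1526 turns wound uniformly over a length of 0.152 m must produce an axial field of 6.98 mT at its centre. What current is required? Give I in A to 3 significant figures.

I ≈ 0.553 A

Inside a long solenoid B = μ₀nI with n = 1.004×10⁴ m⁻¹, so I = B/(μ₀n).
I = 6.98×10⁻³ / (4π×10⁻⁷ × 1.004×10⁴) = 0.553 A.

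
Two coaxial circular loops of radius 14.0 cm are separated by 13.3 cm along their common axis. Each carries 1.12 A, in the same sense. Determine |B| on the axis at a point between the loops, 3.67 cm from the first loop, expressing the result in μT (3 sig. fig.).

Each loop contributes B = μ₀IR²/[2(R²+z²)^(3/2)] on the axis, with z measured from that loop.
Loop 1 (z = 0.0367 m): B₁ = 4.55×10⁻⁶ T. Loop 2 (z = 0.0963 m): B₂ = 2.81×10⁻⁶ T.
The fields add: B = B₁ + B₂ = 7.36×10⁻⁶ T.

B ≈ 7.36 μT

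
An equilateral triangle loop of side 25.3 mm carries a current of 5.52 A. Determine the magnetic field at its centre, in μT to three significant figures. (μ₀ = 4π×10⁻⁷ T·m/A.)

Each side is a finite straight segment at perpendicular distance d = a/(2 tan(π/3)) = 0.007303 m from the centre, with end-angles ±π/3.
One side contributes B₁ = (μ₀I/4πd)·2 sin(π/3) = 1.31×10⁻⁴ T.
All 3 sides add in the same direction: B = 3 × 1.31×10⁻⁴ = 3.93×10⁻⁴ T.

B ≈ 393 μT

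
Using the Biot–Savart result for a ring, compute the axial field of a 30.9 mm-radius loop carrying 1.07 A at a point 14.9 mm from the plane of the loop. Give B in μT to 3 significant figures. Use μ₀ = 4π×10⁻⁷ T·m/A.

B ≈ 15.9 μT

On the axis of a circular loop, B = μ₀IR² / [2(R²+z²)^(3/2)].
R² + z² = (0.0309)² + (0.0149)² = 0.001177 m², and (R²+z²)^(3/2) = 4.04×10⁻⁵ m³.
B = (4π×10⁻⁷ × 1.07 × 0.0009548) / (2 × 4.04×10⁻⁵) = 1.59×10⁻⁵ T.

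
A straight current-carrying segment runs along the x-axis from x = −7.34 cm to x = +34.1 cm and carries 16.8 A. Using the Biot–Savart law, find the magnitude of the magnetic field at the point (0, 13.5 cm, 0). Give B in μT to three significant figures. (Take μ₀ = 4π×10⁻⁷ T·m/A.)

For a finite straight segment, B = (μ₀I/4πd)(sinθ₁ + sinθ₂), where θ₁, θ₂ are the angles from the perpendicular to each end.
The perpendicular distance is d = 0.135 m; the end-offsets along the wire are a = 0.0734 m and b = 0.341 m.
sinθ₁ = 0.0734/√(0.0734²+0.135²) = 0.4777; sinθ₂ = 0.341/√(0.341²+0.135²) = 0.9298.
B = (4π×10⁻⁷ × 16.8) / (4π × 0.135) × (0.4777 + 0.9298) = 1.75×10⁻⁵ T.

B ≈ 17.5 μT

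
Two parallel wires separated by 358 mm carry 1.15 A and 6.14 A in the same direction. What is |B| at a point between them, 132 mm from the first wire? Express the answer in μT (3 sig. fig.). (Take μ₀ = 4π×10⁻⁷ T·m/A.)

Each long wire gives B = μ₀I/(2πd). Distances are d₁ = 0.132 m and d₂ = 0.226 m.
B₁ = 1.74×10⁻⁶ T, B₂ = 5.43×10⁻⁶ T.
Between parallel currents the two contributions point in opposite directions, so they subtract. B = |B₁ − B₂| = |1.74×10⁻⁶ − 5.43×10⁻⁶| = 3.69×10⁻⁶ T.

B ≈ 3.69 μT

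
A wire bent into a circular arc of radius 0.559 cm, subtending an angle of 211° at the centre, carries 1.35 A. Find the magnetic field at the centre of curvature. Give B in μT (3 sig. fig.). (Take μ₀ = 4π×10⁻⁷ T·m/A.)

B ≈ 88.9 μT

The Biot–Savart field of a circular arc at its centre is B = μ₀Iφ/(4πR), with φ = 3.683 rad.
B = (4π×10⁻⁷ × 1.35 × 3.683) / (4π × 0.00559) = 8.89×10⁻⁵ T.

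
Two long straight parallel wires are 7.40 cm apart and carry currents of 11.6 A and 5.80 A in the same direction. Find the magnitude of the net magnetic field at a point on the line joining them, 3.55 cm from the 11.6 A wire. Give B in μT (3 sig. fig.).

B ≈ 35.2 μT

Each long wire gives B = μ₀I/(2πd). Distances are d₁ = 0.0355 m and d₂ = 0.0385 m.
B₁ = 6.54×10⁻⁵ T, B₂ = 3.01×10⁻⁵ T.
Between parallel currents the two contributions point in opposite directions, so they subtract. B = |B₁ − B₂| = |6.54×10⁻⁵ − 3.01×10⁻⁵| = 3.52×10⁻⁵ T.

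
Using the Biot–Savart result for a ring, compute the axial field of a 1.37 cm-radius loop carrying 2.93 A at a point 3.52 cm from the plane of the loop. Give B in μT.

B ≈ 6.41 μT

On the axis of a circular loop, B = μ₀IR² / [2(R²+z²)^(3/2)].
R² + z² = (0.0137)² + (0.0352)² = 0.001427 m², and (R²+z²)^(3/2) = 5.39×10⁻⁵ m³.
B = (4π×10⁻⁷ × 2.93 × 0.0001877) / (2 × 5.39×10⁻⁵) = 6.41×10⁻⁶ T.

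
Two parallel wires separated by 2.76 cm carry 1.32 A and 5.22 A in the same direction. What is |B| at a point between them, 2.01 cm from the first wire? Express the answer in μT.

B ≈ 126 μT

Each long wire gives B = μ₀I/(2πd). Distances are d₁ = 0.0201 m and d₂ = 0.0075 m.
B₁ = 1.31×10⁻⁵ T, B₂ = 1.39×10⁻⁴ T.
Between parallel currents the two contributions point in opposite directions, so they subtract. B = |B₁ − B₂| = |1.31×10⁻⁵ − 1.39×10⁻⁴| = 1.26×10⁻⁴ T.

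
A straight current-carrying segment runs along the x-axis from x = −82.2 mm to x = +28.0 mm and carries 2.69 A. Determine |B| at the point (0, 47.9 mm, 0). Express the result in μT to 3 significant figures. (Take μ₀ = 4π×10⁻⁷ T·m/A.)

B ≈ 7.69 μT

For a finite straight segment, B = (μ₀I/4πd)(sinθ₁ + sinθ₂), where θ₁, θ₂ are the angles from the perpendicular to each end.
The perpendicular distance is d = 0.0479 m; the end-offsets along the wire are a = 0.0822 m and b = 0.028 m.
sinθ₁ = 0.0822/√(0.0822²+0.0479²) = 0.8640; sinθ₂ = 0.028/√(0.028²+0.0479²) = 0.5047.
B = (4π×10⁻⁷ × 2.69) / (4π × 0.0479) × (0.8640 + 0.5047) = 7.69×10⁻⁶ T.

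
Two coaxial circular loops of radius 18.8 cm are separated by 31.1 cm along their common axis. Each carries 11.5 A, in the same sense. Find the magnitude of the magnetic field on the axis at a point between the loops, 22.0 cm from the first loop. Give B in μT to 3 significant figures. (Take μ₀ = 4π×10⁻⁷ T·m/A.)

Each loop contributes B = μ₀IR²/[2(R²+z²)^(3/2)] on the axis, with z measured from that loop.
Loop 1 (z = 0.22 m): B₁ = 1.05×10⁻⁵ T. Loop 2 (z = 0.091 m): B₂ = 2.80×10⁻⁵ T.
The fields add: B = B₁ + B₂ = 3.86×10⁻⁵ T.

B ≈ 38.6 μT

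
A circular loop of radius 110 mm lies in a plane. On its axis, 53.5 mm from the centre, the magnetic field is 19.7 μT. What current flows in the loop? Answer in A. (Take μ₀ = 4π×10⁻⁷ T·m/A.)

I ≈ 4.74 A

On the axis of a loop, B = μ₀IR²/[2(R²+z²)^(3/2)], so I = 2B(R²+z²)^(3/2)/(μ₀R²).
R² + z² = 0.0121 + 0.002862 = 0.01496 m²; raised to 3/2 gives 1.83×10⁻³ m³.
I = 2 × 1.97×10⁻⁵ × 1.83×10⁻³ / (1.26×10⁻⁶ × 0.0121) = 4.74 A.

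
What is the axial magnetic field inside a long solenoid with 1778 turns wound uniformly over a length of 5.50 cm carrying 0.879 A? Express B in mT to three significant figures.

B ≈ 35.7 mT

Inside a long solenoid, B = μ₀nI with n = 3.233×10⁴ turns/m.
B = 4π×10⁻⁷ × 3.233×10⁴ × 0.879 = 3.57×10⁻² T.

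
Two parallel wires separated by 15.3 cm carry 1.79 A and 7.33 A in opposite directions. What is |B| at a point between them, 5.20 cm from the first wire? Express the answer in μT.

Each long wire gives B = μ₀I/(2πd). Distances are d₁ = 0.052 m and d₂ = 0.101 m.
B₁ = 6.88×10⁻⁶ T, B₂ = 1.45×10⁻⁵ T.
Between antiparallel currents both contributions point the same way, so they add. B = B₁ + B₂ = 6.88×10⁻⁶ + 1.45×10⁻⁵ = 2.14×10⁻⁵ T.

B ≈ 21.4 μT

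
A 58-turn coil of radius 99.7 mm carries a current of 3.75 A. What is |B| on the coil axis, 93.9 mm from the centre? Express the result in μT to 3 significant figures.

B ≈ 529 μT

For an N-turn flat coil, B = Nμ₀IR²/[2(R²+z²)^(3/2)] with R = 0.0997 m, z = 0.0939 m.
B = 58 × 9.12×10⁻⁶ T = 5.29×10⁻⁴ T.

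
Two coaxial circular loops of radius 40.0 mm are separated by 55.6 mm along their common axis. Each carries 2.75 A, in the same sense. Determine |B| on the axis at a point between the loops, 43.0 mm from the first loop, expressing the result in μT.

Each loop contributes B = μ₀IR²/[2(R²+z²)^(3/2)] on the axis, with z measured from that loop.
Loop 1 (z = 0.043 m): B₁ = 1.36×10⁻⁵ T. Loop 2 (z = 0.0126 m): B₂ = 3.75×10⁻⁵ T.
The fields add: B = B₁ + B₂ = 5.11×10⁻⁵ T.

B ≈ 51.1 μT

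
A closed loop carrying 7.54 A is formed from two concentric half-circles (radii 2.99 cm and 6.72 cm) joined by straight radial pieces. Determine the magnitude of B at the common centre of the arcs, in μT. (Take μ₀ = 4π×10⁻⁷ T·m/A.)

The radial connectors point toward the centre, so dl × r̂ = 0 and they contribute nothing.
Each semicircle gives μ₀I/(4R): inner arc 7.92×10⁻⁵ T, outer arc 3.52×10⁻⁵ T.
The two arcs carry current in opposite angular senses, so their fields oppose: B = |7.92×10⁻⁵ − 3.52×10⁻⁵| = 4.40×10⁻⁵ T.

B ≈ 44.0 μT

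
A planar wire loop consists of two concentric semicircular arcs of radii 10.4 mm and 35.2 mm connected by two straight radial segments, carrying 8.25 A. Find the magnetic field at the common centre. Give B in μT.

The radial connectors point toward the centre, so dl × r̂ = 0 and they contribute nothing.
Each semicircle gives μ₀I/(4R): inner arc 2.49×10⁻⁴ T, outer arc 7.36×10⁻⁵ T.
The two arcs carry current in opposite angular senses, so their fields oppose: B = |2.49×10⁻⁴ − 7.36×10⁻⁵| = 1.76×10⁻⁴ T.

B ≈ 176 μT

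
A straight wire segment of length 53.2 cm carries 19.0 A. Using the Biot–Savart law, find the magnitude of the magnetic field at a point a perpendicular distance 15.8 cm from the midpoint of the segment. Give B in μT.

For a finite straight segment, B = (μ₀I/4πd)(sinθ₁ + sinθ₂), where θ₁, θ₂ are the angles from the perpendicular to each end.
The perpendicular from the point meets the wire at its midpoint, so each end is L/2 = 0.266 m away along the wire.
sinθ₁ = 0.266/√(0.266²+0.158²) = 0.8598; sinθ₂ = 0.266/√(0.266²+0.158²) = 0.8598.
B = (4π×10⁻⁷ × 19.0) / (4π × 0.158) × (0.8598 + 0.8598) = 2.07×10⁻⁵ T.

B ≈ 20.7 μT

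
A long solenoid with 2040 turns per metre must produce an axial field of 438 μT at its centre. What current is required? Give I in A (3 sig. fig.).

I ≈ 0.171 A

Inside a long solenoid B = μ₀nI with n = 2040 m⁻¹, so I = B/(μ₀n).
I = 4.38×10⁻⁴ / (4π×10⁻⁷ × 2040) = 0.171 A.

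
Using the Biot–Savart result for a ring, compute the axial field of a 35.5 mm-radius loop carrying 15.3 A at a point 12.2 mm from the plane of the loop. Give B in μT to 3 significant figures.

B ≈ 229 μT

On the axis of a circular loop, B = μ₀IR² / [2(R²+z²)^(3/2)].
R² + z² = (0.0355)² + (0.0122)² = 0.001409 m², and (R²+z²)^(3/2) = 5.29×10⁻⁵ m³.
B = (4π×10⁻⁷ × 15.3 × 0.00126) / (2 × 5.29×10⁻⁵) = 2.29×10⁻⁴ T.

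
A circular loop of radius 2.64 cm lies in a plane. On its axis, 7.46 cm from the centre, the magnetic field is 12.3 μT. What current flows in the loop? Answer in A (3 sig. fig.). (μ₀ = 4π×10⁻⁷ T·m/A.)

I ≈ 13.9 A

On the axis of a loop, B = μ₀IR²/[2(R²+z²)^(3/2)], so I = 2B(R²+z²)^(3/2)/(μ₀R²).
R² + z² = 0.000697 + 0.005565 = 0.006262 m²; raised to 3/2 gives 4.96×10⁻⁴ m³.
I = 2 × 1.23×10⁻⁵ × 4.96×10⁻⁴ / (1.26×10⁻⁶ × 0.000697) = 13.9 A.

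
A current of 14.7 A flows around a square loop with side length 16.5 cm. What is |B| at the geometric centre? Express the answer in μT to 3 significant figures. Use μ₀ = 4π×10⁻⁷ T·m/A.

Each side is a finite straight segment at perpendicular distance d = a/(2 tan(π/4)) = 0.0825 m from the centre, with end-angles ±π/4.
One side contributes B₁ = (μ₀I/4πd)·2 sin(π/4) = 2.52×10⁻⁵ T.
All 4 sides add in the same direction: B = 4 × 2.52×10⁻⁵ = 1.01×10⁻⁴ T.

B ≈ 101 μT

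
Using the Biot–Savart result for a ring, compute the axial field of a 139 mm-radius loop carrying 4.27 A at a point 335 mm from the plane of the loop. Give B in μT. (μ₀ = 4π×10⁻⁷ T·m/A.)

On the axis of a circular loop, B = μ₀IR² / [2(R²+z²)^(3/2)].
R² + z² = (0.139)² + (0.335)² = 0.1315 m², and (R²+z²)^(3/2) = 4.77×10⁻² m³.
B = (4π×10⁻⁷ × 4.27 × 0.01932) / (2 × 4.77×10⁻²) = 1.09×10⁻⁶ T.

B ≈ 1.09 μT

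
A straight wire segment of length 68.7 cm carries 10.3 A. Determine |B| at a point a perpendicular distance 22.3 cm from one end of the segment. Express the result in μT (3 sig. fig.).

B ≈ 4.39 μT

For a finite straight segment, B = (μ₀I/4πd)(sinθ₁ + sinθ₂), where θ₁, θ₂ are the angles from the perpendicular to each end.
The perpendicular foot is at one end, so the two end-offsets along the wire are 0 and L = 0.687 m.
sinθ₁ = 0/√(0²+0.223²) = 0.0000; sinθ₂ = 0.687/√(0.687²+0.223²) = 0.9511.
B = (4π×10⁻⁷ × 10.3) / (4π × 0.223) × (0.0000 + 0.9511) = 4.39×10⁻⁶ T.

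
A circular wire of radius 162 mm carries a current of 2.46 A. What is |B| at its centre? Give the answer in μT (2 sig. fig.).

B ≈ 9.5 μT

At the centre of a circular loop the Biot–Savart law gives B = μ₀I/(2R).
B = (4π×10⁻⁷ × 2.46) / (2 × 0.162) = 9.54×10⁻⁶ T.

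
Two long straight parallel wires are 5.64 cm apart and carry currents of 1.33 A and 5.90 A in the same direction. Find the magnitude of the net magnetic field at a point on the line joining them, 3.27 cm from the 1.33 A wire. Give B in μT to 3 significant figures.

B ≈ 41.7 μT

Each long wire gives B = μ₀I/(2πd). Distances are d₁ = 0.0327 m and d₂ = 0.0237 m.
B₁ = 8.13×10⁻⁶ T, B₂ = 4.98×10⁻⁵ T.
Between parallel currents the two contributions point in opposite directions, so they subtract. B = |B₁ − B₂| = |8.13×10⁻⁶ − 4.98×10⁻⁵| = 4.17×10⁻⁵ T.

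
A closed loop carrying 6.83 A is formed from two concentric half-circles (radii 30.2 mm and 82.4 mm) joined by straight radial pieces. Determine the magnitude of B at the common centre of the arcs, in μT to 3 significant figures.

B ≈ 45.0 μT

The radial connectors point toward the centre, so dl × r̂ = 0 and they contribute nothing.
Each semicircle gives μ₀I/(4R): inner arc 7.10×10⁻⁵ T, outer arc 2.60×10⁻⁵ T.
The two arcs carry current in opposite angular senses, so their fields oppose: B = |7.10×10⁻⁵ − 2.60×10⁻⁵| = 4.50×10⁻⁵ T.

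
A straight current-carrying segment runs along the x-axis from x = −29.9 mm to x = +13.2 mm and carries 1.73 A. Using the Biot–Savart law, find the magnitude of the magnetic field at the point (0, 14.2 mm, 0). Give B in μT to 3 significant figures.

For a finite straight segment, B = (μ₀I/4πd)(sinθ₁ + sinθ₂), where θ₁, θ₂ are the angles from the perpendicular to each end.
The perpendicular distance is d = 0.0142 m; the end-offsets along the wire are a = 0.0299 m and b = 0.0132 m.
sinθ₁ = 0.0299/√(0.0299²+0.0142²) = 0.9033; sinθ₂ = 0.0132/√(0.0132²+0.0142²) = 0.6808.
B = (4π×10⁻⁷ × 1.73) / (4π × 0.0142) × (0.9033 + 0.6808) = 1.93×10⁻⁵ T.

B ≈ 19.3 μT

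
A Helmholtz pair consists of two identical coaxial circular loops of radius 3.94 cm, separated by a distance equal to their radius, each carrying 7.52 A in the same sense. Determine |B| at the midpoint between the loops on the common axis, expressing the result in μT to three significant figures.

B ≈ 172 μT

Each loop contributes B = μ₀IR²/[2(R²+z²)^(3/2)] on the axis, with z measured from that loop.
Loop 1 (z = 0.0197 m): B₁ = 8.58×10⁻⁵ T. Loop 2 (z = 0.0197 m): B₂ = 8.58×10⁻⁵ T.
The fields add: B = B₁ + B₂ = 1.72×10⁻⁴ T.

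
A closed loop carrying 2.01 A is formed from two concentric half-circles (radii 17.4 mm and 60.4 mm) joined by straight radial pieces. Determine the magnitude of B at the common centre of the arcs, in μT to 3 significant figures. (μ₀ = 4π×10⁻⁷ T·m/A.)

B ≈ 25.8 μT

The radial connectors point toward the centre, so dl × r̂ = 0 and they contribute nothing.
Each semicircle gives μ₀I/(4R): inner arc 3.63×10⁻⁵ T, outer arc 1.05×10⁻⁵ T.
The two arcs carry current in opposite angular senses, so their fields oppose: B = |3.63×10⁻⁵ − 1.05×10⁻⁵| = 2.58×10⁻⁵ T.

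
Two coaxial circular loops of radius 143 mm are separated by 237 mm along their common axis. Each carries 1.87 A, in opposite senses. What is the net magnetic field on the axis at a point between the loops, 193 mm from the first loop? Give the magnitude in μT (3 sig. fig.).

B ≈ 5.44 μT

Each loop contributes B = μ₀IR²/[2(R²+z²)^(3/2)] on the axis, with z measured from that loop.
Loop 1 (z = 0.193 m): B₁ = 1.73×10⁻⁶ T. Loop 2 (z = 0.044 m): B₂ = 7.17×10⁻⁶ T.
The fields oppose: B = |B₁ − B₂| = 5.44×10⁻⁶ T.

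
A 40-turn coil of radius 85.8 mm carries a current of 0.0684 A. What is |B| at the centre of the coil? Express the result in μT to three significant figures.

For an N-turn flat coil, B = Nμ₀I/(2R) with R = 0.0858 m.
B = 40 × 5.01×10⁻⁷ T = 2.00×10⁻⁵ T.

B ≈ 20.0 μT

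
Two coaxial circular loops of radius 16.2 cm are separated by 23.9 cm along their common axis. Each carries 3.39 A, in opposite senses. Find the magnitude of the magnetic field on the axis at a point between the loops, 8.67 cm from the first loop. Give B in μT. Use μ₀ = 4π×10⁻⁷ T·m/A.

Each loop contributes B = μ₀IR²/[2(R²+z²)^(3/2)] on the axis, with z measured from that loop.
Loop 1 (z = 0.0867 m): B₁ = 9.01×10⁻⁶ T. Loop 2 (z = 0.1523 m): B₂ = 5.09×10⁻⁶ T.
The fields oppose: B = |B₁ − B₂| = 3.93×10⁻⁶ T.

B ≈ 3.93 μT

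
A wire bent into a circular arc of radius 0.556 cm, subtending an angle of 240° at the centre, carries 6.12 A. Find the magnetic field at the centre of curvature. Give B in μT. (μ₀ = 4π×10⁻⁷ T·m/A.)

B ≈ 461 μT

The Biot–Savart field of a circular arc at its centre is B = μ₀Iφ/(4πR), with φ = 4.189 rad.
B = (4π×10⁻⁷ × 6.12 × 4.189) / (4π × 0.00556) = 4.61×10⁻⁴ T.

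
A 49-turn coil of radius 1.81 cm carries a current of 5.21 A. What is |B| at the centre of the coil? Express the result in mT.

For an N-turn flat coil, B = Nμ₀I/(2R) with R = 0.0181 m.
B = 49 × 1.81×10⁻⁴ T = 8.86×10⁻³ T.

B ≈ 8.86 mT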